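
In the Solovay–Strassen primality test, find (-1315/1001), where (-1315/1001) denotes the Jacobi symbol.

-1

(-1315/1001)
  = (1315/1001)    [1001 ≡ 1 mod 4 ⇒ (-1/1001) = +1]
  = (314/1001)    [1315 ≡ 314 mod 1001]
  = (157/1001)    [1001 ≡ 1 mod 8 ⇒ (2/1001) = +1]
  = (1001/157)    [QR: 157 ≡ 1 mod 4, sign kept]
  = (59/157)    [1001 ≡ 59 mod 157]
  = (157/59)    [QR: 157 ≡ 1 mod 4, sign kept]
  = (39/59)    [157 ≡ 39 mod 59]
  = -(59/39)    [QR: both ≡ 3 mod 4, sign flips]
  = -(20/39)    [59 ≡ 20 mod 39]
  = -(5/39)    [39 ≡ 7 mod 8 ⇒ (2/39)^2 = +1]
  = -(39/5)    [QR: 5 ≡ 1 mod 4, sign kept]
  = -(4/5)    [39 ≡ 4 mod 5]
  = -(1/5)    [5 ≡ 5 mod 8 ⇒ (2/5)^2 = +1]
  = -1    [(1/5) = 1]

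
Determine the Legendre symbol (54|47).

Reduce the numerator: 54 ≡ 7 (mod 47), so (54|47) = (7|47).
Both 7 ≡ 3 and 47 ≡ 3 (mod 4), so reciprocity gives (7|47) = -(47|7). Reduce: 47 ≡ 5 (mod 7). Now have -(5|7).
5 ≡ 1 (mod 4), so quadratic reciprocity gives (5|7) = (7|5). Reduce: 7 ≡ 2 (mod 5). Now have -(2|5).
Factor out 2: 2 = 2. Since 5 ≡ 5 (mod 8), (2|5) = -1. Now have (1|5).
(1|5) = 1. Collecting the sign factors: 1.

1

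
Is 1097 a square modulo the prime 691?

no

(1097/691)
  = (406/691)    [1097 ≡ 406 mod 691]
  = -(203/691)    [691 ≡ 3 mod 8 ⇒ (2/691) = -1]
  = (691/203)    [QR: both ≡ 3 mod 4, sign flips]
  = (82/203)    [691 ≡ 82 mod 203]
  = -(41/203)    [203 ≡ 3 mod 8 ⇒ (2/203) = -1]
  = -(203/41)    [QR: 41 ≡ 1 mod 4, sign kept]
  = -(39/41)    [203 ≡ 39 mod 41]
  = -(41/39)    [QR: 41 ≡ 1 mod 4, sign kept]
  = -(2/39)    [41 ≡ 2 mod 39]
  = -(1/39)    [39 ≡ 7 mod 8 ⇒ (2/39) = +1]
  = -1    [(1/39) = 1]
The Legendre symbol is -1, so x^2 ≡ 1097 (mod 691) has no solution.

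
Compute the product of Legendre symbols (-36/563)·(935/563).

By multiplicativity, (-36·935/563) = (-36/563)·(935/563).
First factor (-36/563):
(-36/563)
  = (527/563)    [-36 ≡ 527 mod 563]
  = -(563/527)    [QR: both ≡ 3 mod 4, sign flips]
  = -(36/527)    [563 ≡ 36 mod 527]
  = -(9/527)    [527 ≡ 7 mod 8 ⇒ (2/527)^2 = +1]
  = -(527/9)    [QR: 9 ≡ 1 mod 4, sign kept]
  = -(5/9)    [527 ≡ 5 mod 9]
  = -(9/5)    [QR: 5 ≡ 1 mod 4, sign kept]
  = -(4/5)    [9 ≡ 4 mod 5]
  = -(1/5)    [5 ≡ 5 mod 8 ⇒ (2/5)^2 = +1]
  = -1    [(1/5) = 1]
Second factor (935/563):
(935/563)
  = (372/563)    [935 ≡ 372 mod 563]
  = (93/563)    [563 ≡ 3 mod 8 ⇒ (2/563)^2 = +1]
  = (563/93)    [QR: 93 ≡ 1 mod 4, sign kept]
  = (5/93)    [563 ≡ 5 mod 93]
  = (93/5)    [QR: 5 ≡ 1 mod 4, sign kept]
  = (3/5)    [93 ≡ 3 mod 5]
  = (5/3)    [QR: 5 ≡ 1 mod 4, sign kept]
  = (2/3)    [5 ≡ 2 mod 3]
  = -(1/3)    [3 ≡ 3 mod 8 ⇒ (2/3) = -1]
  = -1    [(1/3) = 1]
Product: (-1)·(-1) = 1.

1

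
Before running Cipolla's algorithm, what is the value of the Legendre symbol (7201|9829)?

(7201|9829)
  = (9829|7201)    [QR: 7201 ≡ 1 mod 4, sign kept]
  = (2628|7201)    [9829 ≡ 2628 mod 7201]
  = (657|7201)    [7201 ≡ 1 mod 8 ⇒ (2|7201)^2 = +1]
  = (7201|657)    [QR: 657 ≡ 1 mod 4, sign kept]
  = (631|657)    [7201 ≡ 631 mod 657]
  = (657|631)    [QR: 657 ≡ 1 mod 4, sign kept]
  = (26|631)    [657 ≡ 26 mod 631]
  = (13|631)    [631 ≡ 7 mod 8 ⇒ (2|631) = +1]
  = (631|13)    [QR: 13 ≡ 1 mod 4, sign kept]
  = (7|13)    [631 ≡ 7 mod 13]
  = (13|7)    [QR: 13 ≡ 1 mod 4, sign kept]
  = (6|7)    [13 ≡ 6 mod 7]
  = (3|7)    [7 ≡ 7 mod 8 ⇒ (2|7) = +1]
  = -(7|3)    [QR: both ≡ 3 mod 4, sign flips]
  = -(1|3)    [7 ≡ 1 mod 3]
  = -1    [(1|3) = 1]

-1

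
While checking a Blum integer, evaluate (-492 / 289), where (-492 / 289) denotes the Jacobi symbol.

1

(-492 / 289)
  = (492 / 289)    [289 ≡ 1 mod 4 ⇒ (-1 / 289) = +1]
  = (203 / 289)    [492 ≡ 203 mod 289]
  = (289 / 203)    [QR: 289 ≡ 1 mod 4, sign kept]
  = (86 / 203)    [289 ≡ 86 mod 203]
  = -(43 / 203)    [203 ≡ 3 mod 8 ⇒ (2 / 203) = -1]
  = (203 / 43)    [QR: both ≡ 3 mod 4, sign flips]
  = (31 / 43)    [203 ≡ 31 mod 43]
  = -(43 / 31)    [QR: both ≡ 3 mod 4, sign flips]
  = -(12 / 31)    [43 ≡ 12 mod 31]
  = -(3 / 31)    [31 ≡ 7 mod 8 ⇒ (2 / 31)^2 = +1]
  = (31 / 3)    [QR: both ≡ 3 mod 4, sign flips]
  = (1 / 3)    [31 ≡ 1 mod 3]
  = 1    [(1 / 3) = 1]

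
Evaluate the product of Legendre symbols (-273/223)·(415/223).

1

By multiplicativity, (-273·415/223) = (-273/223)·(415/223).
First factor (-273/223):
Reduce the numerator: -273 ≡ 173 (mod 223), so (-273/223) = (173/223).
173 ≡ 1 (mod 4), so quadratic reciprocity gives (173/223) = (223/173). Reduce: 223 ≡ 50 (mod 173). Now have (50/173).
Factor out 2: 50 = 2·25. Since 173 ≡ 5 (mod 8), (2/173) = -1. Now have -(25/173).
25 ≡ 1 (mod 4), so quadratic reciprocity gives (25/173) = (173/25). Reduce: 173 ≡ 23 (mod 25). Now have -(23/25).
25 ≡ 1 (mod 4), so quadratic reciprocity gives (23/25) = (25/23). Reduce: 25 ≡ 2 (mod 23). Now have -(2/23).
Factor out 2: 2 = 2. Since 23 ≡ 7 (mod 8), (2/23) = +1. Now have -(1/23).
(1/23) = 1. Collecting the sign factors: -1.
Second factor (415/223):
Reduce the numerator: 415 ≡ 192 (mod 223), so (415/223) = (192/223).
Factor out 2: 192 = 2^6·3. Since 223 ≡ 7 (mod 8), (2/223) = +1, and (2/223)^6 = +1. Now have (3/223).
Both 3 ≡ 3 and 223 ≡ 3 (mod 4), so reciprocity gives (3/223) = -(223/3). Reduce: 223 ≡ 1 (mod 3). Now have -(1/3).
(1/3) = 1. Collecting the sign factors: -1.
Product: (-1)·(-1) = 1.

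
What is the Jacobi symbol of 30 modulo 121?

Factor out 2: 30 = 2·15. Since 121 ≡ 1 (mod 8), (2|121) = +1. Now have (15|121).
121 ≡ 1 (mod 4), so quadratic reciprocity gives (15|121) = (121|15). Reduce: 121 ≡ 1 (mod 15). Now have (1|15).
(1|15) = 1. Collecting the sign factors: 1.

1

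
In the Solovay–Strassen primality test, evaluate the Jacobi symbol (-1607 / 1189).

Reduce the numerator: -1607 ≡ 771 (mod 1189), so (-1607 / 1189) = (771 / 1189).
1189 ≡ 1 (mod 4), so quadratic reciprocity gives (771 / 1189) = (1189 / 771). Reduce: 1189 ≡ 418 (mod 771). Now have (418 / 771).
Factor out 2: 418 = 2·209. Since 771 ≡ 3 (mod 8), (2 / 771) = -1. Now have -(209 / 771).
209 ≡ 1 (mod 4), so quadratic reciprocity gives (209 / 771) = (771 / 209). Reduce: 771 ≡ 144 (mod 209). Now have -(144 / 209).
Factor out 2: 144 = 2^4·9. Since 209 ≡ 1 (mod 8), (2 / 209) = +1, and (2 / 209)^4 = +1. Now have -(9 / 209).
9 ≡ 1 (mod 4), so quadratic reciprocity gives (9 / 209) = (209 / 9). Reduce: 209 ≡ 2 (mod 9). Now have -(2 / 9).
Factor out 2: 2 = 2. Since 9 ≡ 1 (mod 8), (2 / 9) = +1. Now have -(1 / 9).
(1 / 9) = 1. Collecting the sign factors: -1.

-1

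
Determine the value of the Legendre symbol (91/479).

(91/479)
  = -(479/91)    [QR: both ≡ 3 mod 4, sign flips]
  = -(24/91)    [479 ≡ 24 mod 91]
  = (3/91)    [91 ≡ 3 mod 8 ⇒ (2/91)^3 = -1]
  = -(91/3)    [QR: both ≡ 3 mod 4, sign flips]
  = -(1/3)    [91 ≡ 1 mod 3]
  = -1    [(1/3) = 1]

-1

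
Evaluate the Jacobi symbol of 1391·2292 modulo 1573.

0

By multiplicativity, (1391·2292|1573) = (1391|1573)·(2292|1573).
First factor (1391|1573):
1573 ≡ 1 (mod 4), so quadratic reciprocity gives (1391|1573) = (1573|1391). Reduce: 1573 ≡ 182 (mod 1391). Now have (182|1391).
Factor out 2: 182 = 2·91. Since 1391 ≡ 7 (mod 8), (2|1391) = +1. Now have (91|1391).
Both 91 ≡ 3 and 1391 ≡ 3 (mod 4), so reciprocity gives (91|1391) = -(1391|91). Reduce: 1391 ≡ 26 (mod 91). Now have -(26|91).
Factor out 2: 26 = 2·13. Since 91 ≡ 3 (mod 8), (2|91) = -1. Now have (13|91).
13 ≡ 1 (mod 4), so quadratic reciprocity gives (13|91) = (91|13). Reduce: 91 ≡ 0 (mod 13). Now have (0|13).
The numerator is now 0 with denominator 13 > 1: the symbol is 0.
Second factor (2292|1573):
Reduce the numerator: 2292 ≡ 719 (mod 1573), so (2292|1573) = (719|1573).
1573 ≡ 1 (mod 4), so quadratic reciprocity gives (719|1573) = (1573|719). Reduce: 1573 ≡ 135 (mod 719). Now have (135|719).
Both 135 ≡ 3 and 719 ≡ 3 (mod 4), so reciprocity gives (135|719) = -(719|135). Reduce: 719 ≡ 44 (mod 135). Now have -(44|135).
Factor out 2: 44 = 2^2·11. Since 135 ≡ 7 (mod 8), (2|135) = +1, and (2|135)^2 = +1. Now have -(11|135).
Both 11 ≡ 3 and 135 ≡ 3 (mod 4), so reciprocity gives (11|135) = -(135|11). Reduce: 135 ≡ 3 (mod 11). Now have (3|11).
Both 3 ≡ 3 and 11 ≡ 3 (mod 4), so reciprocity gives (3|11) = -(11|3). Reduce: 11 ≡ 2 (mod 3). Now have -(2|3).
Factor out 2: 2 = 2. Since 3 ≡ 3 (mod 8), (2|3) = -1. Now have (1|3).
(1|3) = 1. Collecting the sign factors: 1.
Product: (0)·(1) = 0.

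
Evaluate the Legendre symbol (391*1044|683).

By multiplicativity, (391·1044|683) = (391|683)·(1044|683).
First factor (391|683):
Both 391 ≡ 3 and 683 ≡ 3 (mod 4), so reciprocity gives (391|683) = -(683|391). Reduce: 683 ≡ 292 (mod 391). Now have -(292|391).
Factor out 2: 292 = 2^2·73. Since 391 ≡ 7 (mod 8), (2|391) = +1, and (2|391)^2 = +1. Now have -(73|391).
73 ≡ 1 (mod 4), so quadratic reciprocity gives (73|391) = (391|73). Reduce: 391 ≡ 26 (mod 73). Now have -(26|73).
Factor out 2: 26 = 2·13. Since 73 ≡ 1 (mod 8), (2|73) = +1. Now have -(13|73).
13 ≡ 1 (mod 4), so quadratic reciprocity gives (13|73) = (73|13). Reduce: 73 ≡ 8 (mod 13). Now have -(8|13).
Factor out 2: 8 = 2^3. Since 13 ≡ 5 (mod 8), (2|13) = -1, and (2|13)^3 = -1. Now have (1|13).
(1|13) = 1. Collecting the sign factors: 1.
Second factor (1044|683):
Reduce the numerator: 1044 ≡ 361 (mod 683), so (1044|683) = (361|683).
361 ≡ 1 (mod 4), so quadratic reciprocity gives (361|683) = (683|361). Reduce: 683 ≡ 322 (mod 361). Now have (322|361).
Factor out 2: 322 = 2·161. Since 361 ≡ 1 (mod 8), (2|361) = +1. Now have (161|361).
161 ≡ 1 (mod 4), so quadratic reciprocity gives (161|361) = (361|161). Reduce: 361 ≡ 39 (mod 161). Now have (39|161).
161 ≡ 1 (mod 4), so quadratic reciprocity gives (39|161) = (161|39). Reduce: 161 ≡ 5 (mod 39). Now have (5|39).
5 ≡ 1 (mod 4), so quadratic reciprocity gives (5|39) = (39|5). Reduce: 39 ≡ 4 (mod 5). Now have (4|5).
Factor out 2: 4 = 2^2. Since 5 ≡ 5 (mod 8), (2|5) = -1, and (2|5)^2 = +1. Now have (1|5).
(1|5) = 1. Collecting the sign factors: 1.
Product: (1)·(1) = 1.

1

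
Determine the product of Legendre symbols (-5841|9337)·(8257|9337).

-1

By multiplicativity, (-5841·8257|9337) = (-5841|9337)·(8257|9337).
First factor (-5841|9337):
(-5841|9337)
  = (3496|9337)    [-5841 ≡ 3496 mod 9337]
  = (437|9337)    [9337 ≡ 1 mod 8 ⇒ (2|9337)^3 = +1]
  = (9337|437)    [QR: 437 ≡ 1 mod 4, sign kept]
  = (160|437)    [9337 ≡ 160 mod 437]
  = -(5|437)    [437 ≡ 5 mod 8 ⇒ (2|437)^5 = -1]
  = -(437|5)    [QR: 5 ≡ 1 mod 4, sign kept]
  = -(2|5)    [437 ≡ 2 mod 5]
  = (1|5)    [5 ≡ 5 mod 8 ⇒ (2|5) = -1]
  = 1    [(1|5) = 1]
Second factor (8257|9337):
(8257|9337)
  = (9337|8257)    [QR: 8257 ≡ 1 mod 4, sign kept]
  = (1080|8257)    [9337 ≡ 1080 mod 8257]
  = (135|8257)    [8257 ≡ 1 mod 8 ⇒ (2|8257)^3 = +1]
  = (8257|135)    [QR: 8257 ≡ 1 mod 4, sign kept]
  = (22|135)    [8257 ≡ 22 mod 135]
  = (11|135)    [135 ≡ 7 mod 8 ⇒ (2|135) = +1]
  = -(135|11)    [QR: both ≡ 3 mod 4, sign flips]
  = -(3|11)    [135 ≡ 3 mod 11]
  = (11|3)    [QR: both ≡ 3 mod 4, sign flips]
  = (2|3)    [11 ≡ 2 mod 3]
  = -(1|3)    [3 ≡ 3 mod 8 ⇒ (2|3) = -1]
  = -1    [(1|3) = 1]
Product: (1)·(-1) = -1.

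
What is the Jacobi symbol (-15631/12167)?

1

Pull out -1: (-15631/12167) = (-1/12167)·(15631/12167). Since 12167 ≡ 3 (mod 4), (-1/12167) = -1. Now have -(15631/12167).
Reduce the numerator: 15631 ≡ 3464 (mod 12167), so (15631/12167) = (3464/12167).
Factor out 2: 3464 = 2^3·433. Since 12167 ≡ 7 (mod 8), (2/12167) = +1, and (2/12167)^3 = +1. Now have -(433/12167).
433 ≡ 1 (mod 4), so quadratic reciprocity gives (433/12167) = (12167/433). Reduce: 12167 ≡ 43 (mod 433). Now have -(43/433).
433 ≡ 1 (mod 4), so quadratic reciprocity gives (43/433) = (433/43). Reduce: 433 ≡ 3 (mod 43). Now have -(3/43).
Both 3 ≡ 3 and 43 ≡ 3 (mod 4), so reciprocity gives (3/43) = -(43/3). Reduce: 43 ≡ 1 (mod 3). Now have (1/3).
(1/3) = 1. Collecting the sign factors: 1.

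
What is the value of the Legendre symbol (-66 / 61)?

1

(-66 / 61)
  = (66 / 61)    [61 ≡ 1 mod 4 ⇒ (-1 / 61) = +1]
  = (5 / 61)    [66 ≡ 5 mod 61]
  = (61 / 5)    [QR: 5 ≡ 1 mod 4, sign kept]
  = (1 / 5)    [61 ≡ 1 mod 5]
  = 1    [(1 / 5) = 1]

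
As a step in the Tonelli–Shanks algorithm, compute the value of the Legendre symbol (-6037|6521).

Reduce the numerator: -6037 ≡ 484 (mod 6521), so (-6037|6521) = (484|6521).
Factor out 2: 484 = 2^2·121. Since 6521 ≡ 1 (mod 8), (2|6521) = +1, and (2|6521)^2 = +1. Now have (121|6521).
121 ≡ 1 (mod 4), so quadratic reciprocity gives (121|6521) = (6521|121). Reduce: 6521 ≡ 108 (mod 121). Now have (108|121).
Factor out 2: 108 = 2^2·27. Since 121 ≡ 1 (mod 8), (2|121) = +1, and (2|121)^2 = +1. Now have (27|121).
121 ≡ 1 (mod 4), so quadratic reciprocity gives (27|121) = (121|27). Reduce: 121 ≡ 13 (mod 27). Now have (13|27).
13 ≡ 1 (mod 4), so quadratic reciprocity gives (13|27) = (27|13). Reduce: 27 ≡ 1 (mod 13). Now have (1|13).
(1|13) = 1. Collecting the sign factors: 1.

1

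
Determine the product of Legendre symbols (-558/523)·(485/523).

By multiplicativity, (-558·485/523) = (-558/523)·(485/523).
First factor (-558/523):
(-558/523)
  = (488/523)    [-558 ≡ 488 mod 523]
  = -(61/523)    [523 ≡ 3 mod 8 ⇒ (2/523)^3 = -1]
  = -(523/61)    [QR: 61 ≡ 1 mod 4, sign kept]
  = -(35/61)    [523 ≡ 35 mod 61]
  = -(61/35)    [QR: 61 ≡ 1 mod 4, sign kept]
  = -(26/35)    [61 ≡ 26 mod 35]
  = (13/35)    [35 ≡ 3 mod 8 ⇒ (2/35) = -1]
  = (35/13)    [QR: 13 ≡ 1 mod 4, sign kept]
  = (9/13)    [35 ≡ 9 mod 13]
  = (13/9)    [QR: 9 ≡ 1 mod 4, sign kept]
  = (4/9)    [13 ≡ 4 mod 9]
  = (1/9)    [9 ≡ 1 mod 8 ⇒ (2/9)^2 = +1]
  = 1    [(1/9) = 1]
Second factor (485/523):
(485/523)
  = (523/485)    [QR: 485 ≡ 1 mod 4, sign kept]
  = (38/485)    [523 ≡ 38 mod 485]
  = -(19/485)    [485 ≡ 5 mod 8 ⇒ (2/485) = -1]
  = -(485/19)    [QR: 485 ≡ 1 mod 4, sign kept]
  = -(10/19)    [485 ≡ 10 mod 19]
  = (5/19)    [19 ≡ 3 mod 8 ⇒ (2/19) = -1]
  = (19/5)    [QR: 5 ≡ 1 mod 4, sign kept]
  = (4/5)    [19 ≡ 4 mod 5]
  = (1/5)    [5 ≡ 5 mod 8 ⇒ (2/5)^2 = +1]
  = 1    [(1/5) = 1]
Product: (1)·(1) = 1.

1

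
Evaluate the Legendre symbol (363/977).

977 ≡ 1 (mod 4), so quadratic reciprocity gives (363/977) = (977/363). Reduce: 977 ≡ 251 (mod 363). Now have (251/363).
Both 251 ≡ 3 and 363 ≡ 3 (mod 4), so reciprocity gives (251/363) = -(363/251). Reduce: 363 ≡ 112 (mod 251). Now have -(112/251).
Factor out 2: 112 = 2^4·7. Since 251 ≡ 3 (mod 8), (2/251) = -1, and (2/251)^4 = +1. Now have -(7/251).
Both 7 ≡ 3 and 251 ≡ 3 (mod 4), so reciprocity gives (7/251) = -(251/7). Reduce: 251 ≡ 6 (mod 7). Now have (6/7).
Factor out 2: 6 = 2·3. Since 7 ≡ 7 (mod 8), (2/7) = +1. Now have (3/7).
Both 3 ≡ 3 and 7 ≡ 3 (mod 4), so reciprocity gives (3/7) = -(7/3). Reduce: 7 ≡ 1 (mod 3). Now have -(1/3).
(1/3) = 1. Collecting the sign factors: -1.

-1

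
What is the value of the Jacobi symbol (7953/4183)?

-1

Reduce the numerator: 7953 ≡ 3770 (mod 4183), so (7953/4183) = (3770/4183).
Factor out 2: 3770 = 2·1885. Since 4183 ≡ 7 (mod 8), (2/4183) = +1. Now have (1885/4183).
1885 ≡ 1 (mod 4), so quadratic reciprocity gives (1885/4183) = (4183/1885). Reduce: 4183 ≡ 413 (mod 1885). Now have (413/1885).
413 ≡ 1 (mod 4), so quadratic reciprocity gives (413/1885) = (1885/413). Reduce: 1885 ≡ 233 (mod 413). Now have (233/413).
233 ≡ 1 (mod 4), so quadratic reciprocity gives (233/413) = (413/233). Reduce: 413 ≡ 180 (mod 233). Now have (180/233).
Factor out 2: 180 = 2^2·45. Since 233 ≡ 1 (mod 8), (2/233) = +1, and (2/233)^2 = +1. Now have (45/233).
45 ≡ 1 (mod 4), so quadratic reciprocity gives (45/233) = (233/45). Reduce: 233 ≡ 8 (mod 45). Now have (8/45).
Factor out 2: 8 = 2^3. Since 45 ≡ 5 (mod 8), (2/45) = -1, and (2/45)^3 = -1. Now have -(1/45).
(1/45) = 1. Collecting the sign factors: -1.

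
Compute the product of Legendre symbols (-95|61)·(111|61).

By multiplicativity, (-95·111|61) = (-95|61)·(111|61).
First factor (-95|61):
(-95|61)
  = (95|61)    [61 ≡ 1 mod 4 ⇒ (-1|61) = +1]
  = (34|61)    [95 ≡ 34 mod 61]
  = -(17|61)    [61 ≡ 5 mod 8 ⇒ (2|61) = -1]
  = -(61|17)    [QR: 17 ≡ 1 mod 4, sign kept]
  = -(10|17)    [61 ≡ 10 mod 17]
  = -(5|17)    [17 ≡ 1 mod 8 ⇒ (2|17) = +1]
  = -(17|5)    [QR: 5 ≡ 1 mod 4, sign kept]
  = -(2|5)    [17 ≡ 2 mod 5]
  = (1|5)    [5 ≡ 5 mod 8 ⇒ (2|5) = -1]
  = 1    [(1|5) = 1]
Second factor (111|61):
(111|61)
  = (50|61)    [111 ≡ 50 mod 61]
  = -(25|61)    [61 ≡ 5 mod 8 ⇒ (2|61) = -1]
  = -(61|25)    [QR: 25 ≡ 1 mod 4, sign kept]
  = -(11|25)    [61 ≡ 11 mod 25]
  = -(25|11)    [QR: 25 ≡ 1 mod 4, sign kept]
  = -(3|11)    [25 ≡ 3 mod 11]
  = (11|3)    [QR: both ≡ 3 mod 4, sign flips]
  = (2|3)    [11 ≡ 2 mod 3]
  = -(1|3)    [3 ≡ 3 mod 8 ⇒ (2|3) = -1]
  = -1    [(1|3) = 1]
Product: (1)·(-1) = -1.

-1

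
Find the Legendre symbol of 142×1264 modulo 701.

By multiplicativity, (142·1264/701) = (142/701)·(1264/701).
First factor (142/701):
Factor out 2: 142 = 2·71. Since 701 ≡ 5 (mod 8), (2/701) = -1. Now have -(71/701).
701 ≡ 1 (mod 4), so quadratic reciprocity gives (71/701) = (701/71). Reduce: 701 ≡ 62 (mod 71). Now have -(62/71).
Factor out 2: 62 = 2·31. Since 71 ≡ 7 (mod 8), (2/71) = +1. Now have -(31/71).
Both 31 ≡ 3 and 71 ≡ 3 (mod 4), so reciprocity gives (31/71) = -(71/31). Reduce: 71 ≡ 9 (mod 31). Now have (9/31).
9 ≡ 1 (mod 4), so quadratic reciprocity gives (9/31) = (31/9). Reduce: 31 ≡ 4 (mod 9). Now have (4/9).
Factor out 2: 4 = 2^2. Since 9 ≡ 1 (mod 8), (2/9) = +1, and (2/9)^2 = +1. Now have (1/9).
(1/9) = 1. Collecting the sign factors: 1.
Second factor (1264/701):
Reduce the numerator: 1264 ≡ 563 (mod 701), so (1264/701) = (563/701).
701 ≡ 1 (mod 4), so quadratic reciprocity gives (563/701) = (701/563). Reduce: 701 ≡ 138 (mod 563). Now have (138/563).
Factor out 2: 138 = 2·69. Since 563 ≡ 3 (mod 8), (2/563) = -1. Now have -(69/563).
69 ≡ 1 (mod 4), so quadratic reciprocity gives (69/563) = (563/69). Reduce: 563 ≡ 11 (mod 69). Now have -(11/69).
69 ≡ 1 (mod 4), so quadratic reciprocity gives (11/69) = (69/11). Reduce: 69 ≡ 3 (mod 11). Now have -(3/11).
Both 3 ≡ 3 and 11 ≡ 3 (mod 4), so reciprocity gives (3/11) = -(11/3). Reduce: 11 ≡ 2 (mod 3). Now have (2/3).
Factor out 2: 2 = 2. Since 3 ≡ 3 (mod 8), (2/3) = -1. Now have -(1/3).
(1/3) = 1. Collecting the sign factors: -1.
Product: (1)·(-1) = -1.

-1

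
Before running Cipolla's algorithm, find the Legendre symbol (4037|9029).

-1

4037 ≡ 1 (mod 4), so quadratic reciprocity gives (4037|9029) = (9029|4037). Reduce: 9029 ≡ 955 (mod 4037). Now have (955|4037).
4037 ≡ 1 (mod 4), so quadratic reciprocity gives (955|4037) = (4037|955). Reduce: 4037 ≡ 217 (mod 955). Now have (217|955).
217 ≡ 1 (mod 4), so quadratic reciprocity gives (217|955) = (955|217). Reduce: 955 ≡ 87 (mod 217). Now have (87|217).
217 ≡ 1 (mod 4), so quadratic reciprocity gives (87|217) = (217|87). Reduce: 217 ≡ 43 (mod 87). Now have (43|87).
Both 43 ≡ 3 and 87 ≡ 3 (mod 4), so reciprocity gives (43|87) = -(87|43). Reduce: 87 ≡ 1 (mod 43). Now have -(1|43).
(1|43) = 1. Collecting the sign factors: -1.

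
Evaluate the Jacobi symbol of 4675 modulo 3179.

(4675/3179)
  = (1496/3179)    [4675 ≡ 1496 mod 3179]
  = -(187/3179)    [3179 ≡ 3 mod 8 ⇒ (2/3179)^3 = -1]
  = (3179/187)    [QR: both ≡ 3 mod 4, sign flips]
  = (0/187)    [3179 ≡ 0 mod 187]
  = 0    [numerator 0, gcd > 1]

0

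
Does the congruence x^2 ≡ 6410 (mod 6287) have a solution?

no

Reduce the numerator: 6410 ≡ 123 (mod 6287), so (6410/6287) = (123/6287).
Both 123 ≡ 3 and 6287 ≡ 3 (mod 4), so reciprocity gives (123/6287) = -(6287/123). Reduce: 6287 ≡ 14 (mod 123). Now have -(14/123).
Factor out 2: 14 = 2·7. Since 123 ≡ 3 (mod 8), (2/123) = -1. Now have (7/123).
Both 7 ≡ 3 and 123 ≡ 3 (mod 4), so reciprocity gives (7/123) = -(123/7). Reduce: 123 ≡ 4 (mod 7). Now have -(4/7).
Factor out 2: 4 = 2^2. Since 7 ≡ 7 (mod 8), (2/7) = +1, and (2/7)^2 = +1. Now have -(1/7).
(1/7) = 1. Collecting the sign factors: -1.
The Legendre symbol is -1, so x^2 ≡ 6410 (mod 6287) has no solution.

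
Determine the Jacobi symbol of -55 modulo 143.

Pull out -1: (-55 / 143) = (-1 / 143)·(55 / 143). Since 143 ≡ 3 (mod 4), (-1 / 143) = -1. Now have -(55 / 143).
Both 55 ≡ 3 and 143 ≡ 3 (mod 4), so reciprocity gives (55 / 143) = -(143 / 55). Reduce: 143 ≡ 33 (mod 55). Now have (33 / 55).
33 ≡ 1 (mod 4), so quadratic reciprocity gives (33 / 55) = (55 / 33). Reduce: 55 ≡ 22 (mod 33). Now have (22 / 33).
Factor out 2: 22 = 2·11. Since 33 ≡ 1 (mod 8), (2 / 33) = +1. Now have (11 / 33).
33 ≡ 1 (mod 4), so quadratic reciprocity gives (11 / 33) = (33 / 11). Reduce: 33 ≡ 0 (mod 11). Now have (0 / 11).
The numerator is now 0 with denominator 11 > 1: the symbol is 0.

0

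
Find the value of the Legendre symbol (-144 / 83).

(-144 / 83)
  = (22 / 83)    [-144 ≡ 22 mod 83]
  = -(11 / 83)    [83 ≡ 3 mod 8 ⇒ (2 / 83) = -1]
  = (83 / 11)    [QR: both ≡ 3 mod 4, sign flips]
  = (6 / 11)    [83 ≡ 6 mod 11]
  = -(3 / 11)    [11 ≡ 3 mod 8 ⇒ (2 / 11) = -1]
  = (11 / 3)    [QR: both ≡ 3 mod 4, sign flips]
  = (2 / 3)    [11 ≡ 2 mod 3]
  = -(1 / 3)    [3 ≡ 3 mod 8 ⇒ (2 / 3) = -1]
  = -1    [(1 / 3) = 1]

-1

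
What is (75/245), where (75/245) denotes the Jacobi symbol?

(75/245)
  = (245/75)    [QR: 245 ≡ 1 mod 4, sign kept]
  = (20/75)    [245 ≡ 20 mod 75]
  = (5/75)    [75 ≡ 3 mod 8 ⇒ (2/75)^2 = +1]
  = (75/5)    [QR: 5 ≡ 1 mod 4, sign kept]
  = (0/5)    [75 ≡ 0 mod 5]
  = 0    [numerator 0, gcd > 1]

0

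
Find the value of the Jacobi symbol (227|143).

1

Reduce the numerator: 227 ≡ 84 (mod 143), so (227|143) = (84|143).
Factor out 2: 84 = 2^2·21. Since 143 ≡ 7 (mod 8), (2|143) = +1, and (2|143)^2 = +1. Now have (21|143).
21 ≡ 1 (mod 4), so quadratic reciprocity gives (21|143) = (143|21). Reduce: 143 ≡ 17 (mod 21). Now have (17|21).
17 ≡ 1 (mod 4), so quadratic reciprocity gives (17|21) = (21|17). Reduce: 21 ≡ 4 (mod 17). Now have (4|17).
Factor out 2: 4 = 2^2. Since 17 ≡ 1 (mod 8), (2|17) = +1, and (2|17)^2 = +1. Now have (1|17).
(1|17) = 1. Collecting the sign factors: 1.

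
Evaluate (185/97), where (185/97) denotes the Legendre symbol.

1

Reduce the numerator: 185 ≡ 88 (mod 97), so (185/97) = (88/97).
Factor out 2: 88 = 2^3·11. Since 97 ≡ 1 (mod 8), (2/97) = +1, and (2/97)^3 = +1. Now have (11/97).
97 ≡ 1 (mod 4), so quadratic reciprocity gives (11/97) = (97/11). Reduce: 97 ≡ 9 (mod 11). Now have (9/11).
9 ≡ 1 (mod 4), so quadratic reciprocity gives (9/11) = (11/9). Reduce: 11 ≡ 2 (mod 9). Now have (2/9).
Factor out 2: 2 = 2. Since 9 ≡ 1 (mod 8), (2/9) = +1. Now have (1/9).
(1/9) = 1. Collecting the sign factors: 1.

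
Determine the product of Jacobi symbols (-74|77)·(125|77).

1

By multiplicativity, (-74·125|77) = (-74|77)·(125|77).
First factor (-74|77):
(-74|77)
  = (74|77)    [77 ≡ 1 mod 4 ⇒ (-1|77) = +1]
  = -(37|77)    [77 ≡ 5 mod 8 ⇒ (2|77) = -1]
  = -(77|37)    [QR: 37 ≡ 1 mod 4, sign kept]
  = -(3|37)    [77 ≡ 3 mod 37]
  = -(37|3)    [QR: 37 ≡ 1 mod 4, sign kept]
  = -(1|3)    [37 ≡ 1 mod 3]
  = -1    [(1|3) = 1]
Second factor (125|77):
(125|77)
  = (48|77)    [125 ≡ 48 mod 77]
  = (3|77)    [77 ≡ 5 mod 8 ⇒ (2|77)^4 = +1]
  = (77|3)    [QR: 77 ≡ 1 mod 4, sign kept]
  = (2|3)    [77 ≡ 2 mod 3]
  = -(1|3)    [3 ≡ 3 mod 8 ⇒ (2|3) = -1]
  = -1    [(1|3) = 1]
Product: (-1)·(-1) = 1.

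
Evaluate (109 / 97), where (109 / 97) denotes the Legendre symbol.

1

Reduce the numerator: 109 ≡ 12 (mod 97), so (109 / 97) = (12 / 97).
Factor out 2: 12 = 2^2·3. Since 97 ≡ 1 (mod 8), (2 / 97) = +1, and (2 / 97)^2 = +1. Now have (3 / 97).
97 ≡ 1 (mod 4), so quadratic reciprocity gives (3 / 97) = (97 / 3). Reduce: 97 ≡ 1 (mod 3). Now have (1 / 3).
(1 / 3) = 1. Collecting the sign factors: 1.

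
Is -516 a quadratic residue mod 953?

yes

(-516|953)
  = (437|953)    [-516 ≡ 437 mod 953]
  = (953|437)    [QR: 437 ≡ 1 mod 4, sign kept]
  = (79|437)    [953 ≡ 79 mod 437]
  = (437|79)    [QR: 437 ≡ 1 mod 4, sign kept]
  = (42|79)    [437 ≡ 42 mod 79]
  = (21|79)    [79 ≡ 7 mod 8 ⇒ (2|79) = +1]
  = (79|21)    [QR: 21 ≡ 1 mod 4, sign kept]
  = (16|21)    [79 ≡ 16 mod 21]
  = (1|21)    [21 ≡ 5 mod 8 ⇒ (2|21)^4 = +1]
  = 1    [(1|21) = 1]
The Legendre symbol is 1, so x^2 ≡ -516 (mod 953) has solution.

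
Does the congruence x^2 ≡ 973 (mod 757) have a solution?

no

Reduce the numerator: 973 ≡ 216 (mod 757), so (973|757) = (216|757).
Factor out 2: 216 = 2^3·27. Since 757 ≡ 5 (mod 8), (2|757) = -1, and (2|757)^3 = -1. Now have -(27|757).
757 ≡ 1 (mod 4), so quadratic reciprocity gives (27|757) = (757|27). Reduce: 757 ≡ 1 (mod 27). Now have -(1|27).
(1|27) = 1. Collecting the sign factors: -1.
The Legendre symbol is -1, so x^2 ≡ 973 (mod 757) has no solution.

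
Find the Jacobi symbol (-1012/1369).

1

(-1012/1369)
  = (357/1369)    [-1012 ≡ 357 mod 1369]
  = (1369/357)    [QR: 357 ≡ 1 mod 4, sign kept]
  = (298/357)    [1369 ≡ 298 mod 357]
  = -(149/357)    [357 ≡ 5 mod 8 ⇒ (2/357) = -1]
  = -(357/149)    [QR: 149 ≡ 1 mod 4, sign kept]
  = -(59/149)    [357 ≡ 59 mod 149]
  = -(149/59)    [QR: 149 ≡ 1 mod 4, sign kept]
  = -(31/59)    [149 ≡ 31 mod 59]
  = (59/31)    [QR: both ≡ 3 mod 4, sign flips]
  = (28/31)    [59 ≡ 28 mod 31]
  = (7/31)    [31 ≡ 7 mod 8 ⇒ (2/31)^2 = +1]
  = -(31/7)    [QR: both ≡ 3 mod 4, sign flips]
  = -(3/7)    [31 ≡ 3 mod 7]
  = (7/3)    [QR: both ≡ 3 mod 4, sign flips]
  = (1/3)    [7 ≡ 1 mod 3]
  = 1    [(1/3) = 1]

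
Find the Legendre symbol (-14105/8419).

Reduce the numerator: -14105 ≡ 2733 (mod 8419), so (-14105/8419) = (2733/8419).
2733 ≡ 1 (mod 4), so quadratic reciprocity gives (2733/8419) = (8419/2733). Reduce: 8419 ≡ 220 (mod 2733). Now have (220/2733).
Factor out 2: 220 = 2^2·55. Since 2733 ≡ 5 (mod 8), (2/2733) = -1, and (2/2733)^2 = +1. Now have (55/2733).
2733 ≡ 1 (mod 4), so quadratic reciprocity gives (55/2733) = (2733/55). Reduce: 2733 ≡ 38 (mod 55). Now have (38/55).
Factor out 2: 38 = 2·19. Since 55 ≡ 7 (mod 8), (2/55) = +1. Now have (19/55).
Both 19 ≡ 3 and 55 ≡ 3 (mod 4), so reciprocity gives (19/55) = -(55/19). Reduce: 55 ≡ 17 (mod 19). Now have -(17/19).
17 ≡ 1 (mod 4), so quadratic reciprocity gives (17/19) = (19/17). Reduce: 19 ≡ 2 (mod 17). Now have -(2/17).
Factor out 2: 2 = 2. Since 17 ≡ 1 (mod 8), (2/17) = +1. Now have -(1/17).
(1/17) = 1. Collecting the sign factors: -1.

-1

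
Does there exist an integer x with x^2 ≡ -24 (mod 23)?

no

Reduce the numerator: -24 ≡ 22 (mod 23), so (-24/23) = (22/23).
Factor out 2: 22 = 2·11. Since 23 ≡ 7 (mod 8), (2/23) = +1. Now have (11/23).
Both 11 ≡ 3 and 23 ≡ 3 (mod 4), so reciprocity gives (11/23) = -(23/11). Reduce: 23 ≡ 1 (mod 11). Now have -(1/11).
(1/11) = 1. Collecting the sign factors: -1.
(-24/23) = -1, and 23 is prime, so -24 is not a quadratic residue mod 23.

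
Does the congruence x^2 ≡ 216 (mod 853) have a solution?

no

Factor out 2: 216 = 2^3·27. Since 853 ≡ 5 (mod 8), (2/853) = -1, and (2/853)^3 = -1. Now have -(27/853).
853 ≡ 1 (mod 4), so quadratic reciprocity gives (27/853) = (853/27). Reduce: 853 ≡ 16 (mod 27). Now have -(16/27).
Factor out 2: 16 = 2^4. Since 27 ≡ 3 (mod 8), (2/27) = -1, and (2/27)^4 = +1. Now have -(1/27).
(1/27) = 1. Collecting the sign factors: -1.
The Legendre symbol is -1, so x^2 ≡ 216 (mod 853) has no solution.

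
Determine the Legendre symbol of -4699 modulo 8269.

(-4699/8269)
  = (3570/8269)    [-4699 ≡ 3570 mod 8269]
  = -(1785/8269)    [8269 ≡ 5 mod 8 ⇒ (2/8269) = -1]
  = -(8269/1785)    [QR: 1785 ≡ 1 mod 4, sign kept]
  = -(1129/1785)    [8269 ≡ 1129 mod 1785]
  = -(1785/1129)    [QR: 1129 ≡ 1 mod 4, sign kept]
  = -(656/1129)    [1785 ≡ 656 mod 1129]
  = -(41/1129)    [1129 ≡ 1 mod 8 ⇒ (2/1129)^4 = +1]
  = -(1129/41)    [QR: 41 ≡ 1 mod 4, sign kept]
  = -(22/41)    [1129 ≡ 22 mod 41]
  = -(11/41)    [41 ≡ 1 mod 8 ⇒ (2/41) = +1]
  = -(41/11)    [QR: 41 ≡ 1 mod 4, sign kept]
  = -(8/11)    [41 ≡ 8 mod 11]
  = (1/11)    [11 ≡ 3 mod 8 ⇒ (2/11)^3 = -1]
  = 1    [(1/11) = 1]

1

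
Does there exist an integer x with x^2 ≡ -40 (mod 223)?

(-40|223)
  = -(40|223)    [223 ≡ 3 mod 4 ⇒ (-1|223) = -1]
  = -(5|223)    [223 ≡ 7 mod 8 ⇒ (2|223)^3 = +1]
  = -(223|5)    [QR: 5 ≡ 1 mod 4, sign kept]
  = -(3|5)    [223 ≡ 3 mod 5]
  = -(5|3)    [QR: 5 ≡ 1 mod 4, sign kept]
  = -(2|3)    [5 ≡ 2 mod 3]
  = (1|3)    [3 ≡ 3 mod 8 ⇒ (2|3) = -1]
  = 1    [(1|3) = 1]
The Legendre symbol is 1, so x^2 ≡ -40 (mod 223) has solution.

yes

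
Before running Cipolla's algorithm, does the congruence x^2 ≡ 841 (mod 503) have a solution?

Reduce the numerator: 841 ≡ 338 (mod 503), so (841|503) = (338|503).
Factor out 2: 338 = 2·169. Since 503 ≡ 7 (mod 8), (2|503) = +1. Now have (169|503).
169 ≡ 1 (mod 4), so quadratic reciprocity gives (169|503) = (503|169). Reduce: 503 ≡ 165 (mod 169). Now have (165|169).
165 ≡ 1 (mod 4), so quadratic reciprocity gives (165|169) = (169|165). Reduce: 169 ≡ 4 (mod 165). Now have (4|165).
Factor out 2: 4 = 2^2. Since 165 ≡ 5 (mod 8), (2|165) = -1, and (2|165)^2 = +1. Now have (1|165).
(1|165) = 1. Collecting the sign factors: 1.
(841|503) = 1, and 503 is prime, so 841 is a quadratic residue mod 503.

yes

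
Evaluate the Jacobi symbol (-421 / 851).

(-421 / 851)
  = (430 / 851)    [-421 ≡ 430 mod 851]
  = -(215 / 851)    [851 ≡ 3 mod 8 ⇒ (2 / 851) = -1]
  = (851 / 215)    [QR: both ≡ 3 mod 4, sign flips]
  = (206 / 215)    [851 ≡ 206 mod 215]
  = (103 / 215)    [215 ≡ 7 mod 8 ⇒ (2 / 215) = +1]
  = -(215 / 103)    [QR: both ≡ 3 mod 4, sign flips]
  = -(9 / 103)    [215 ≡ 9 mod 103]
  = -(103 / 9)    [QR: 9 ≡ 1 mod 4, sign kept]
  = -(4 / 9)    [103 ≡ 4 mod 9]
  = -(1 / 9)    [9 ≡ 1 mod 8 ⇒ (2 / 9)^2 = +1]
  = -1    [(1 / 9) = 1]

-1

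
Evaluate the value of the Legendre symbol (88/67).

(88/67)
  = (21/67)    [88 ≡ 21 mod 67]
  = (67/21)    [QR: 21 ≡ 1 mod 4, sign kept]
  = (4/21)    [67 ≡ 4 mod 21]
  = (1/21)    [21 ≡ 5 mod 8 ⇒ (2/21)^2 = +1]
  = 1    [(1/21) = 1]

1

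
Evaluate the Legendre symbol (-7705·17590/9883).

By multiplicativity, (-7705·17590/9883) = (-7705/9883)·(17590/9883).
First factor (-7705/9883):
Pull out -1: (-7705/9883) = (-1/9883)·(7705/9883). Since 9883 ≡ 3 (mod 4), (-1/9883) = -1. Now have -(7705/9883).
7705 ≡ 1 (mod 4), so quadratic reciprocity gives (7705/9883) = (9883/7705). Reduce: 9883 ≡ 2178 (mod 7705). Now have -(2178/7705).
Factor out 2: 2178 = 2·1089. Since 7705 ≡ 1 (mod 8), (2/7705) = +1. Now have -(1089/7705).
1089 ≡ 1 (mod 4), so quadratic reciprocity gives (1089/7705) = (7705/1089). Reduce: 7705 ≡ 82 (mod 1089). Now have -(82/1089).
Factor out 2: 82 = 2·41. Since 1089 ≡ 1 (mod 8), (2/1089) = +1. Now have -(41/1089).
41 ≡ 1 (mod 4), so quadratic reciprocity gives (41/1089) = (1089/41). Reduce: 1089 ≡ 23 (mod 41). Now have -(23/41).
41 ≡ 1 (mod 4), so quadratic reciprocity gives (23/41) = (41/23). Reduce: 41 ≡ 18 (mod 23). Now have -(18/23).
Factor out 2: 18 = 2·9. Since 23 ≡ 7 (mod 8), (2/23) = +1. Now have -(9/23).
9 ≡ 1 (mod 4), so quadratic reciprocity gives (9/23) = (23/9). Reduce: 23 ≡ 5 (mod 9). Now have -(5/9).
5 ≡ 1 (mod 4), so quadratic reciprocity gives (5/9) = (9/5). Reduce: 9 ≡ 4 (mod 5). Now have -(4/5).
Factor out 2: 4 = 2^2. Since 5 ≡ 5 (mod 8), (2/5) = -1, and (2/5)^2 = +1. Now have -(1/5).
(1/5) = 1. Collecting the sign factors: -1.
Second factor (17590/9883):
Reduce the numerator: 17590 ≡ 7707 (mod 9883), so (17590/9883) = (7707/9883).
Both 7707 ≡ 3 and 9883 ≡ 3 (mod 4), so reciprocity gives (7707/9883) = -(9883/7707). Reduce: 9883 ≡ 2176 (mod 7707). Now have -(2176/7707).
Factor out 2: 2176 = 2^7·17. Since 7707 ≡ 3 (mod 8), (2/7707) = -1, and (2/7707)^7 = -1. Now have (17/7707).
17 ≡ 1 (mod 4), so quadratic reciprocity gives (17/7707) = (7707/17). Reduce: 7707 ≡ 6 (mod 17). Now have (6/17).
Factor out 2: 6 = 2·3. Since 17 ≡ 1 (mod 8), (2/17) = +1. Now have (3/17).
17 ≡ 1 (mod 4), so quadratic reciprocity gives (3/17) = (17/3). Reduce: 17 ≡ 2 (mod 3). Now have (2/3).
Factor out 2: 2 = 2. Since 3 ≡ 3 (mod 8), (2/3) = -1. Now have -(1/3).
(1/3) = 1. Collecting the sign factors: -1.
Product: (-1)·(-1) = 1.

1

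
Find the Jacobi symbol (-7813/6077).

Pull out -1: (-7813/6077) = (-1/6077)·(7813/6077). Since 6077 ≡ 1 (mod 4), (-1/6077) = +1. Now have (7813/6077).
Reduce the numerator: 7813 ≡ 1736 (mod 6077), so (7813/6077) = (1736/6077).
Factor out 2: 1736 = 2^3·217. Since 6077 ≡ 5 (mod 8), (2/6077) = -1, and (2/6077)^3 = -1. Now have -(217/6077).
217 ≡ 1 (mod 4), so quadratic reciprocity gives (217/6077) = (6077/217). Reduce: 6077 ≡ 1 (mod 217). Now have -(1/217).
(1/217) = 1. Collecting the sign factors: -1.

-1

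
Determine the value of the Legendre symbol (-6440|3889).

Reduce the numerator: -6440 ≡ 1338 (mod 3889), so (-6440|3889) = (1338|3889).
Factor out 2: 1338 = 2·669. Since 3889 ≡ 1 (mod 8), (2|3889) = +1. Now have (669|3889).
669 ≡ 1 (mod 4), so quadratic reciprocity gives (669|3889) = (3889|669). Reduce: 3889 ≡ 544 (mod 669). Now have (544|669).
Factor out 2: 544 = 2^5·17. Since 669 ≡ 5 (mod 8), (2|669) = -1, and (2|669)^5 = -1. Now have -(17|669).
17 ≡ 1 (mod 4), so quadratic reciprocity gives (17|669) = (669|17). Reduce: 669 ≡ 6 (mod 17). Now have -(6|17).
Factor out 2: 6 = 2·3. Since 17 ≡ 1 (mod 8), (2|17) = +1. Now have -(3|17).
17 ≡ 1 (mod 4), so quadratic reciprocity gives (3|17) = (17|3). Reduce: 17 ≡ 2 (mod 3). Now have -(2|3).
Factor out 2: 2 = 2. Since 3 ≡ 3 (mod 8), (2|3) = -1. Now have (1|3).
(1|3) = 1. Collecting the sign factors: 1.

1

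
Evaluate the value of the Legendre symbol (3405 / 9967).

1

3405 ≡ 1 (mod 4), so quadratic reciprocity gives (3405 / 9967) = (9967 / 3405). Reduce: 9967 ≡ 3157 (mod 3405). Now have (3157 / 3405).
3157 ≡ 1 (mod 4), so quadratic reciprocity gives (3157 / 3405) = (3405 / 3157). Reduce: 3405 ≡ 248 (mod 3157). Now have (248 / 3157).
Factor out 2: 248 = 2^3·31. Since 3157 ≡ 5 (mod 8), (2 / 3157) = -1, and (2 / 3157)^3 = -1. Now have -(31 / 3157).
3157 ≡ 1 (mod 4), so quadratic reciprocity gives (31 / 3157) = (3157 / 31). Reduce: 3157 ≡ 26 (mod 31). Now have -(26 / 31).
Factor out 2: 26 = 2·13. Since 31 ≡ 7 (mod 8), (2 / 31) = +1. Now have -(13 / 31).
13 ≡ 1 (mod 4), so quadratic reciprocity gives (13 / 31) = (31 / 13). Reduce: 31 ≡ 5 (mod 13). Now have -(5 / 13).
5 ≡ 1 (mod 4), so quadratic reciprocity gives (5 / 13) = (13 / 5). Reduce: 13 ≡ 3 (mod 5). Now have -(3 / 5).
5 ≡ 1 (mod 4), so quadratic reciprocity gives (3 / 5) = (5 / 3). Reduce: 5 ≡ 2 (mod 3). Now have -(2 / 3).
Factor out 2: 2 = 2. Since 3 ≡ 3 (mod 8), (2 / 3) = -1. Now have (1 / 3).
(1 / 3) = 1. Collecting the sign factors: 1.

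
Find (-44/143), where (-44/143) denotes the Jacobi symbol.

0

(-44/143)
  = (99/143)    [-44 ≡ 99 mod 143]
  = -(143/99)    [QR: both ≡ 3 mod 4, sign flips]
  = -(44/99)    [143 ≡ 44 mod 99]
  = -(11/99)    [99 ≡ 3 mod 8 ⇒ (2/99)^2 = +1]
  = (99/11)    [QR: both ≡ 3 mod 4, sign flips]
  = (0/11)    [99 ≡ 0 mod 11]
  = 0    [numerator 0, gcd > 1]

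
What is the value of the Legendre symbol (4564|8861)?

1

Factor out 2: 4564 = 2^2·1141. Since 8861 ≡ 5 (mod 8), (2|8861) = -1, and (2|8861)^2 = +1. Now have (1141|8861).
1141 ≡ 1 (mod 4), so quadratic reciprocity gives (1141|8861) = (8861|1141). Reduce: 8861 ≡ 874 (mod 1141). Now have (874|1141).
Factor out 2: 874 = 2·437. Since 1141 ≡ 5 (mod 8), (2|1141) = -1. Now have -(437|1141).
437 ≡ 1 (mod 4), so quadratic reciprocity gives (437|1141) = (1141|437). Reduce: 1141 ≡ 267 (mod 437). Now have -(267|437).
437 ≡ 1 (mod 4), so quadratic reciprocity gives (267|437) = (437|267). Reduce: 437 ≡ 170 (mod 267). Now have -(170|267).
Factor out 2: 170 = 2·85. Since 267 ≡ 3 (mod 8), (2|267) = -1. Now have (85|267).
85 ≡ 1 (mod 4), so quadratic reciprocity gives (85|267) = (267|85). Reduce: 267 ≡ 12 (mod 85). Now have (12|85).
Factor out 2: 12 = 2^2·3. Since 85 ≡ 5 (mod 8), (2|85) = -1, and (2|85)^2 = +1. Now have (3|85).
85 ≡ 1 (mod 4), so quadratic reciprocity gives (3|85) = (85|3). Reduce: 85 ≡ 1 (mod 3). Now have (1|3).
(1|3) = 1. Collecting the sign factors: 1.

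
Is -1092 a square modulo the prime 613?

(-1092/613)
  = (134/613)    [-1092 ≡ 134 mod 613]
  = -(67/613)    [613 ≡ 5 mod 8 ⇒ (2/613) = -1]
  = -(613/67)    [QR: 613 ≡ 1 mod 4, sign kept]
  = -(10/67)    [613 ≡ 10 mod 67]
  = (5/67)    [67 ≡ 3 mod 8 ⇒ (2/67) = -1]
  = (67/5)    [QR: 5 ≡ 1 mod 4, sign kept]
  = (2/5)    [67 ≡ 2 mod 5]
  = -(1/5)    [5 ≡ 5 mod 8 ⇒ (2/5) = -1]
  = -1    [(1/5) = 1]
The Legendre symbol is -1, so x^2 ≡ -1092 (mod 613) has no solution.

no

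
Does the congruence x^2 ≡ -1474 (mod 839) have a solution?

(-1474/839)
  = (204/839)    [-1474 ≡ 204 mod 839]
  = (51/839)    [839 ≡ 7 mod 8 ⇒ (2/839)^2 = +1]
  = -(839/51)    [QR: both ≡ 3 mod 4, sign flips]
  = -(23/51)    [839 ≡ 23 mod 51]
  = (51/23)    [QR: both ≡ 3 mod 4, sign flips]
  = (5/23)    [51 ≡ 5 mod 23]
  = (23/5)    [QR: 5 ≡ 1 mod 4, sign kept]
  = (3/5)    [23 ≡ 3 mod 5]
  = (5/3)    [QR: 5 ≡ 1 mod 4, sign kept]
  = (2/3)    [5 ≡ 2 mod 3]
  = -(1/3)    [3 ≡ 3 mod 8 ⇒ (2/3) = -1]
  = -1    [(1/3) = 1]
The Legendre symbol is -1, so x^2 ≡ -1474 (mod 839) has no solution.

no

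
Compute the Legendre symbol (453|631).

453 ≡ 1 (mod 4), so quadratic reciprocity gives (453|631) = (631|453). Reduce: 631 ≡ 178 (mod 453). Now have (178|453).
Factor out 2: 178 = 2·89. Since 453 ≡ 5 (mod 8), (2|453) = -1. Now have -(89|453).
89 ≡ 1 (mod 4), so quadratic reciprocity gives (89|453) = (453|89). Reduce: 453 ≡ 8 (mod 89). Now have -(8|89).
Factor out 2: 8 = 2^3. Since 89 ≡ 1 (mod 8), (2|89) = +1, and (2|89)^3 = +1. Now have -(1|89).
(1|89) = 1. Collecting the sign factors: -1.

-1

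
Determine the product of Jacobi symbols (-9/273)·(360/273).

0

By multiplicativity, (-9·360/273) = (-9/273)·(360/273).
First factor (-9/273):
Pull out -1: (-9/273) = (-1/273)·(9/273). Since 273 ≡ 1 (mod 4), (-1/273) = +1. Now have (9/273).
9 ≡ 1 (mod 4), so quadratic reciprocity gives (9/273) = (273/9). Reduce: 273 ≡ 3 (mod 9). Now have (3/9).
9 ≡ 1 (mod 4), so quadratic reciprocity gives (3/9) = (9/3). Reduce: 9 ≡ 0 (mod 3). Now have (0/3).
The numerator is now 0 with denominator 3 > 1: the symbol is 0.
Second factor (360/273):
Reduce the numerator: 360 ≡ 87 (mod 273), so (360/273) = (87/273).
273 ≡ 1 (mod 4), so quadratic reciprocity gives (87/273) = (273/87). Reduce: 273 ≡ 12 (mod 87). Now have (12/87).
Factor out 2: 12 = 2^2·3. Since 87 ≡ 7 (mod 8), (2/87) = +1, and (2/87)^2 = +1. Now have (3/87).
Both 3 ≡ 3 and 87 ≡ 3 (mod 4), so reciprocity gives (3/87) = -(87/3). Reduce: 87 ≡ 0 (mod 3). Now have -(0/3).
The numerator is now 0 with denominator 3 > 1: the symbol is 0.
Product: (0)·(0) = 0.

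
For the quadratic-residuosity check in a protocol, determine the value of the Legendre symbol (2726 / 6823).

(2726 / 6823)
  = (1363 / 6823)    [6823 ≡ 7 mod 8 ⇒ (2 / 6823) = +1]
  = -(6823 / 1363)    [QR: both ≡ 3 mod 4, sign flips]
  = -(8 / 1363)    [6823 ≡ 8 mod 1363]
  = (1 / 1363)    [1363 ≡ 3 mod 8 ⇒ (2 / 1363)^3 = -1]
  = 1    [(1 / 1363) = 1]

1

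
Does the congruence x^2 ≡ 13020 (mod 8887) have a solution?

no

Reduce the numerator: 13020 ≡ 4133 (mod 8887), so (13020|8887) = (4133|8887).
4133 ≡ 1 (mod 4), so quadratic reciprocity gives (4133|8887) = (8887|4133). Reduce: 8887 ≡ 621 (mod 4133). Now have (621|4133).
621 ≡ 1 (mod 4), so quadratic reciprocity gives (621|4133) = (4133|621). Reduce: 4133 ≡ 407 (mod 621). Now have (407|621).
621 ≡ 1 (mod 4), so quadratic reciprocity gives (407|621) = (621|407). Reduce: 621 ≡ 214 (mod 407). Now have (214|407).
Factor out 2: 214 = 2·107. Since 407 ≡ 7 (mod 8), (2|407) = +1. Now have (107|407).
Both 107 ≡ 3 and 407 ≡ 3 (mod 4), so reciprocity gives (107|407) = -(407|107). Reduce: 407 ≡ 86 (mod 107). Now have -(86|107).
Factor out 2: 86 = 2·43. Since 107 ≡ 3 (mod 8), (2|107) = -1. Now have (43|107).
Both 43 ≡ 3 and 107 ≡ 3 (mod 4), so reciprocity gives (43|107) = -(107|43). Reduce: 107 ≡ 21 (mod 43). Now have -(21|43).
21 ≡ 1 (mod 4), so quadratic reciprocity gives (21|43) = (43|21). Reduce: 43 ≡ 1 (mod 21). Now have -(1|21).
(1|21) = 1. Collecting the sign factors: -1.
(13020|8887) = -1, and 8887 is prime, so 13020 is not a quadratic residue mod 8887.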